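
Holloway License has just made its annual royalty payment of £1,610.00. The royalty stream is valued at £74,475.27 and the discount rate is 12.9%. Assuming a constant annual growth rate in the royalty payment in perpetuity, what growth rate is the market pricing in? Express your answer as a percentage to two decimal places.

P = D₀(1+g)/(r−g) ⇒ P(r−g) = D₀(1+g) ⇒ g(P+D₀) = P·r − D₀
g = (P·r − D₀)/(P + D₀) = (£74,475.27×0.129 − £1,610.00) / (£74,475.27 + £1,610.00) = 0.105110

10.51%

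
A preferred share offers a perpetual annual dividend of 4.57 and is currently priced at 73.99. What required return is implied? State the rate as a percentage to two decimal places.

P = C/r ⇒ r = C/P = 4.57/73.99 = 0.061765

6.18%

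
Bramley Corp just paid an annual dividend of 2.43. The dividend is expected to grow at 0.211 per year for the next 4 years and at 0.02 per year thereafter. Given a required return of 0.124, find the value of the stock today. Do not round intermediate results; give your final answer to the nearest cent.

43.87

D_1 = 2.94273
D_2 = 3.56365
D_3 = 4.31558
D_4 = 5.22616
Terminal value at year 4: TV = D_4×(1+g_2)/(r−g_2) = 5.33068/0.104 = 51.25659
P_0 = D_1/(1+r)^1 + D_2/(1+r)^2 + D_3/(1+r)^3 + D_4/(1+r)^4 + TV/(1+r)^4
    = 2.61809 + 2.82073 + 3.03906 + 3.27429 + 32.11326 = 43.86544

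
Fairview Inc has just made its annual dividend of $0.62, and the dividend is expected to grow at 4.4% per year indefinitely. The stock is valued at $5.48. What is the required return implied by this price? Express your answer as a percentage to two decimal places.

16.21%

D₁ = $0.62 × 1.044 = $0.6473
P = D₁/(r − g) ⇒ r = D₁/P + g = $0.6473/$5.48 + 0.044 = 0.118117 + 0.044 = 0.162117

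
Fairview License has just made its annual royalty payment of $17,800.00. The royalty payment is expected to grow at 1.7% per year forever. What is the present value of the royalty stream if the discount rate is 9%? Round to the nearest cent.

D₁ = D₀ × (1 + g) = $17,800.00 × 1.017 = $18,102.6000
Growing perpetuity: P = D₁ / (r − g) = $18,102.6000 / (0.09 − 0.017) = $247,980.82

$247980.82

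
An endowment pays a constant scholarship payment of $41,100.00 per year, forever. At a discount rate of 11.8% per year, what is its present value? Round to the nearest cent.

$348305.08

Level perpetuity: PV = C / r = $41,100.00 / 0.118 = $348,305.08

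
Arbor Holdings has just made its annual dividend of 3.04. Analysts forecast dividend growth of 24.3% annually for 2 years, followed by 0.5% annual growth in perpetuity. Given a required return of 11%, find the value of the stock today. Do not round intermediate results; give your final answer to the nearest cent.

43.70

D_1 = 3.77872
D_2 = 4.69695
Terminal value at year 2: TV = D_2×(1+g_2)/(r−g_2) = 4.72043/0.105 = 44.95651
P_0 = D_1/(1+r)^1 + D_2/(1+r)^2 + TV/(1+r)^2
    = 3.40425 + 3.81215 + 36.48771 = 43.70411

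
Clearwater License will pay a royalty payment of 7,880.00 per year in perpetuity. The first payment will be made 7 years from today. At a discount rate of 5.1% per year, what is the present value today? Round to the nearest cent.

Value at end of year 6: C / r = 7,880.00 / 0.051 = 154,509.8039
Discount to today: PV = 154,509.8039 / (1 + 0.051)^6 = 154,509.8039 / 1.347772 = 114,640.94

114640.94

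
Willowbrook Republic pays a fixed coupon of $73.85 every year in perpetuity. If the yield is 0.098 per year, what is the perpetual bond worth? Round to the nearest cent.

Level perpetuity: PV = C / r = $73.85 / 0.098 = $753.57

$753.57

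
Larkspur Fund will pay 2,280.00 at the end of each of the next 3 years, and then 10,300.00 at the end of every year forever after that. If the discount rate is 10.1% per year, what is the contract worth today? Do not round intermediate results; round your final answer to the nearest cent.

82070.71

PV of 3-year annuity: 2,280.00 × [1 − (1+0.101)^−3] / 0.101 = 5660.05529
Perpetuity value at year 3: 10,300.00 / 0.101 = 101980.19802
PV of perpetuity: 101980.19802 / (1+0.101)^3 = 76410.64998
Total PV = 5660.05529 + 76410.64998 = 82070.70528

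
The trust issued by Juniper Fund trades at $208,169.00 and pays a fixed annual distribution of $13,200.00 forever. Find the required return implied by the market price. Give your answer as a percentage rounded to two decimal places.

P = C/r ⇒ r = C/P = $13,200.00/$208,169.00 = 0.063410

6.34%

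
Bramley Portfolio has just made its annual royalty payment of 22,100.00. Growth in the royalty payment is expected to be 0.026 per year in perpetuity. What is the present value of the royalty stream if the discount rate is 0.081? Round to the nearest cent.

D₁ = D₀ × (1 + g) = 22,100.00 × 1.026 = 22,674.6000
Growing perpetuity: P = D₁ / (r − g) = 22,674.6000 / (0.081 − 0.026) = 412,265.45

412265.45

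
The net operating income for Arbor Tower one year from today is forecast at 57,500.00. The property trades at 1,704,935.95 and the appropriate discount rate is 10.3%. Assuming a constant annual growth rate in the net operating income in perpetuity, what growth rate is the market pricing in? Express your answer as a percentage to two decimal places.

P = D₁/(r−g) ⇒ g = r − D₁/P = 0.103 − 57,500.00/1,704,935.95 = 0.069274

6.93%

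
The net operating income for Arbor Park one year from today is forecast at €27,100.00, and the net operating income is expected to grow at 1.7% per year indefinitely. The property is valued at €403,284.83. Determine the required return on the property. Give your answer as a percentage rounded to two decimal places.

8.42%

P = D₁/(r − g) ⇒ r = D₁/P + g = €27,100.0000/€403,284.83 + 0.017 = 0.067198 + 0.017 = 0.084198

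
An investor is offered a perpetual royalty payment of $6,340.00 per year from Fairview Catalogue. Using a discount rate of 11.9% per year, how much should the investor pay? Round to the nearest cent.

$53277.31

Level perpetuity: PV = C / r = $6,340.00 / 0.119 = $53,277.31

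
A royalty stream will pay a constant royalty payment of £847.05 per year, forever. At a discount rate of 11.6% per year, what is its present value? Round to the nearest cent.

£7302.16

Level perpetuity: PV = C / r = £847.05 / 0.116 = £7,302.16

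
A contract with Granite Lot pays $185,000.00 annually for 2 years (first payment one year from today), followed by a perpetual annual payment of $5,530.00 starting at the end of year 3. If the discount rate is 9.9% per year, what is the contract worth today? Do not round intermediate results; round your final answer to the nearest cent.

$367753.95

PV of 2-year annuity: $185,000.00 × [1 − (1+0.099)^−2] / 0.099 = 321505.77786
Perpetuity value at year 2: $5,530.00 / 0.099 = 55858.58586
PV of perpetuity: 55858.58586 / (1+0.099)^2 = 46248.16990
Total PV = 321505.77786 + 46248.16990 = 367753.94776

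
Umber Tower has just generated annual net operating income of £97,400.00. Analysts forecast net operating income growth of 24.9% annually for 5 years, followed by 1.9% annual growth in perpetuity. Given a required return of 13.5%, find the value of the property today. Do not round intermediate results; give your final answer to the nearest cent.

£2035664.18

D_1 = 121652.60000
D_2 = 151944.09740
D_3 = 189778.17765
D_4 = 237032.94389
D_5 = 296054.14692
Terminal value at year 5: TV = D_5×(1+g_2)/(r−g_2) = 301679.17571/0.116 = 2600682.54920
P_0 = D_1/(1+r)^1 + D_2/(1+r)^2 + D_3/(1+r)^3 + D_4/(1+r)^4 + D_5/(1+r)^5 + TV/(1+r)^5
    = 107182.90749 + 117948.41538 + 129795.21657 + 142831.91674 + 157178.02996 + 1380727.69421 = 2035664.18034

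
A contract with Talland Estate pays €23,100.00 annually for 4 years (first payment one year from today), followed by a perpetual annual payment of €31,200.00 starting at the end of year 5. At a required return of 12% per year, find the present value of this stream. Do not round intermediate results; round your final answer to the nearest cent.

€235397.47

PV of 4-year annuity: €23,100.00 × [1 − (1+0.12)^−4] / 0.12 = 70162.76991
Perpetuity value at year 4: €31,200.00 / 0.12 = 260000.00000
PV of perpetuity: 260000.00000 / (1+0.12)^4 = 165234.70039
Total PV = 70162.76991 + 165234.70039 = 235397.47029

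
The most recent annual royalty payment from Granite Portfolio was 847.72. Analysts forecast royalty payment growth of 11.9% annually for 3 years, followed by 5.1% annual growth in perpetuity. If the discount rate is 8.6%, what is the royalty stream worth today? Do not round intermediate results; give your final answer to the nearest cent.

D_1 = 948.59868
D_2 = 1061.48192
D_3 = 1187.79827
Terminal value at year 3: TV = D_3×(1+g_2)/(r−g_2) = 1248.37598/0.035 = 35667.88525
P_0 = D_1/(1+r)^1 + D_2/(1+r)^2 + D_3/(1+r)^3 + TV/(1+r)^3
    = 873.47945 + 900.02164 + 927.37036 + 27847.60723 = 30548.47869

30548.48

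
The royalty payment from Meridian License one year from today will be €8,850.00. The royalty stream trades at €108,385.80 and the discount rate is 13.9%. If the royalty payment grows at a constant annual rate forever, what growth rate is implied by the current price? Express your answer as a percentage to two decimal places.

P = D₁/(r−g) ⇒ g = r − D₁/P = 0.139 − €8,850.00/€108,385.80 = 0.057347

5.73%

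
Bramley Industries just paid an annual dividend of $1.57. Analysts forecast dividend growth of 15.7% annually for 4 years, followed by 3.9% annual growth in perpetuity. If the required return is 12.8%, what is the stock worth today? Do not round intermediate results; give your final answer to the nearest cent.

$26.98

D_1 = 1.81649
D_2 = 2.10168
D_3 = 2.43164
D_4 = 2.81341
Terminal value at year 4: TV = D_4×(1+g_2)/(r−g_2) = 2.92313/0.089 = 32.84420
P_0 = D_1/(1+r)^1 + D_2/(1+r)^2 + D_3/(1+r)^3 + D_4/(1+r)^4 + TV/(1+r)^4
    = 1.61036 + 1.65176 + 1.69423 + 1.73779 + 20.28721 = 26.98135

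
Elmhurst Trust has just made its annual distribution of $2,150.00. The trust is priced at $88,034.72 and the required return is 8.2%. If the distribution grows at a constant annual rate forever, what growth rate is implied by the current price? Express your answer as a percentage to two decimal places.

P = D₀(1+g)/(r−g) ⇒ P(r−g) = D₀(1+g) ⇒ g(P+D₀) = P·r − D₀
g = (P·r − D₀)/(P + D₀) = ($88,034.72×0.082 − $2,150.00) / ($88,034.72 + $2,150.00) = 0.056205

5.62%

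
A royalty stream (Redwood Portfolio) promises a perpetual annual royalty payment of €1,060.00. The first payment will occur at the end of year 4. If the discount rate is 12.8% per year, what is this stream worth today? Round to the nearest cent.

€5769.90

Value at end of year 3: C / r = €1,060.00 / 0.128 = €8,281.2500
Discount to today: PV = €8,281.2500 / (1 + 0.128)^3 = €8,281.2500 / 1.435249 = €5,769.90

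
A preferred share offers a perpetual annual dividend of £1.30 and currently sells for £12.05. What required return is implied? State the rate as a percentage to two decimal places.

P = C/r ⇒ r = C/P = £1.30/£12.05 = 0.107884

10.79%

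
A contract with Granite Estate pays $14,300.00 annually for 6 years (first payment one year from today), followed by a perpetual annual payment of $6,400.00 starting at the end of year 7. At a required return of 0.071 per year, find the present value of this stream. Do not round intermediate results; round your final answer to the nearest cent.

PV of 6-year annuity: $14,300.00 × [1 − (1+0.071)^−6] / 0.071 = 67951.60260
Perpetuity value at year 6: $6,400.00 / 0.071 = 90140.84507
PV of perpetuity: 90140.84507 / (1+0.071)^6 = 59728.93901
Total PV = 67951.60260 + 59728.93901 = 127680.54161

$127680.54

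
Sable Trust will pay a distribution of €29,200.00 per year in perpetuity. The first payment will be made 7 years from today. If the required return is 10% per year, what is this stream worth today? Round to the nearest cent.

Value at end of year 6: C / r = €29,200.00 / 0.1 = €292,000.0000
Discount to today: PV = €292,000.0000 / (1 + 0.1)^6 = €292,000.0000 / 1.771561 = €164,826.39

€164826.39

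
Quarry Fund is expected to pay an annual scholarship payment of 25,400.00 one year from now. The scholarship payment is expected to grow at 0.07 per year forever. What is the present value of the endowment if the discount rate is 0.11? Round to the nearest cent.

Growing perpetuity: P = D₁ / (r − g) = 25,400.0000 / (0.11 − 0.07) = 635,000.00

635000.00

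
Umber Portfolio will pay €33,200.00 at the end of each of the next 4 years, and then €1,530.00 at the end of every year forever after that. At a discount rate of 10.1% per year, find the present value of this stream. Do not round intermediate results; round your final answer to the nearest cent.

PV of 4-year annuity: €33,200.00 × [1 − (1+0.101)^−4] / 0.101 = 105012.12444
Perpetuity value at year 4: €1,530.00 / 0.101 = 15148.51485
PV of perpetuity: 15148.51485 / (1+0.101)^4 = 10309.10068
Total PV = 105012.12444 + 10309.10068 = 115321.22512

€115321.23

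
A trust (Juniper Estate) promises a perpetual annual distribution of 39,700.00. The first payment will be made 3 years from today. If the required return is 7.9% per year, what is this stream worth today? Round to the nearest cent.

Value at end of year 2: C / r = 39,700.00 / 0.079 = 502,531.6456
Discount to today: PV = 502,531.6456 / (1 + 0.079)^2 = 502,531.6456 / 1.164241 = 431,638.85

431638.85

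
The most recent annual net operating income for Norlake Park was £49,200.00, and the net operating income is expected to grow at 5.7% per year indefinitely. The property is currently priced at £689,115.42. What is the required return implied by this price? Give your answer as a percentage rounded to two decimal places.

13.25%

D₁ = £49,200.00 × 1.057 = £52,004.4000
P = D₁/(r − g) ⇒ r = D₁/P + g = £52,004.4000/£689,115.42 + 0.057 = 0.075465 + 0.057 = 0.132465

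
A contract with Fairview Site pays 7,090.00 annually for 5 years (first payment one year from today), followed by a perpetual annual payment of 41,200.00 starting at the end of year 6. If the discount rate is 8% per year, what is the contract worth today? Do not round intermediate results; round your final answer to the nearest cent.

378808.66

PV of 5-year annuity: 7,090.00 × [1 − (1+0.08)^−5] / 0.08 = 28308.31416
Perpetuity value at year 5: 41,200.00 / 0.08 = 515000.00000
PV of perpetuity: 515000.00000 / (1+0.08)^5 = 350500.34647
Total PV = 28308.31416 + 350500.34647 = 378808.66064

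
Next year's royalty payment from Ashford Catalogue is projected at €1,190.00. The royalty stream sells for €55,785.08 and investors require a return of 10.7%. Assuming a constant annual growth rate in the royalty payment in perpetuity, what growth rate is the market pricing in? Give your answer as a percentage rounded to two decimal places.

P = D₁/(r−g) ⇒ g = r − D₁/P = 0.107 − €1,190.00/€55,785.08 = 0.085668

8.57%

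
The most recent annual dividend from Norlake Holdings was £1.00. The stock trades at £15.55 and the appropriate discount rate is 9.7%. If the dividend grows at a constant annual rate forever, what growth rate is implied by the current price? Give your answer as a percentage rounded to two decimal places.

P = D₀(1+g)/(r−g) ⇒ P(r−g) = D₀(1+g) ⇒ g(P+D₀) = P·r − D₀
g = (P·r − D₀)/(P + D₀) = (£15.55×0.097 − £1.00) / (£15.55 + £1.00) = 0.030716

3.07%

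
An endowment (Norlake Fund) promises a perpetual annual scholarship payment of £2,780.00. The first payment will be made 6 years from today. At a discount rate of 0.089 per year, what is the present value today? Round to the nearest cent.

£20394.61

Value at end of year 5: C / r = £2,780.00 / 0.089 = £31,235.9551
Discount to today: PV = £31,235.9551 / (1 + 0.089)^5 = £31,235.9551 / 1.531579 = £20,394.61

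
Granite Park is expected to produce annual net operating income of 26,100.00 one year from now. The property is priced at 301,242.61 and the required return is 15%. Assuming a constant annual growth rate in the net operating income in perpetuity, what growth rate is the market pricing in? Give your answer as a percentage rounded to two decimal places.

P = D₁/(r−g) ⇒ g = r − D₁/P = 0.15 − 26,100.00/301,242.61 = 0.063359

6.34%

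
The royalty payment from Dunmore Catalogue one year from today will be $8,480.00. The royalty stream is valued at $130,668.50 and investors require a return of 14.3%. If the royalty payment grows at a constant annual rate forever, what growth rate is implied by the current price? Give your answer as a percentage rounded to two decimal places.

P = D₁/(r−g) ⇒ g = r − D₁/P = 0.143 − $8,480.00/$130,668.50 = 0.078103

7.81%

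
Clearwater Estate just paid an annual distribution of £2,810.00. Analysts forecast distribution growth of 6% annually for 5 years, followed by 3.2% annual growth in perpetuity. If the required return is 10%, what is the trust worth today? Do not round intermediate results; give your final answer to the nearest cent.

£48025.45

D_1 = 2978.60000
D_2 = 3157.31600
D_3 = 3346.75496
D_4 = 3547.56026
D_5 = 3760.41387
Terminal value at year 5: TV = D_5×(1+g_2)/(r−g_2) = 3880.74712/0.068 = 57069.81054
P_0 = D_1/(1+r)^1 + D_2/(1+r)^2 + D_3/(1+r)^3 + D_4/(1+r)^4 + D_5/(1+r)^5 + TV/(1+r)^5
    = 2707.81818 + 2609.35207 + 2514.46654 + 2423.03139 + 2334.92116 + 35435.86227 = 48025.45160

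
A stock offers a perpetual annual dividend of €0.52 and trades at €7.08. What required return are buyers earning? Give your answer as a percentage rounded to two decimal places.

P = C/r ⇒ r = C/P = €0.52/€7.08 = 0.073446

7.34%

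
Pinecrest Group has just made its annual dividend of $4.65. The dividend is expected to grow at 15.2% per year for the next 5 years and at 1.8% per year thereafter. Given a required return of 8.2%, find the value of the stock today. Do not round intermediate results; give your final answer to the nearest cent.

$129.36

D_1 = 5.35680
D_2 = 6.17103
D_3 = 7.10903
D_4 = 8.18960
D_5 = 9.43442
Terminal value at year 5: TV = D_5×(1+g_2)/(r−g_2) = 9.60424/0.064 = 150.06629
P_0 = D_1/(1+r)^1 + D_2/(1+r)^2 + D_3/(1+r)^3 + D_4/(1+r)^4 + D_5/(1+r)^5 + TV/(1+r)^5
    = 4.95083 + 5.27113 + 5.61214 + 5.97522 + 6.36179 + 101.19216 = 129.36326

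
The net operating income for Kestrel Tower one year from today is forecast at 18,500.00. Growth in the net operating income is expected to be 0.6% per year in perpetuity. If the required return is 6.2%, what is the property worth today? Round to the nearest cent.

Growing perpetuity: P = D₁ / (r − g) = 18,500.0000 / (0.062 − 0.006) = 330,357.14

330357.14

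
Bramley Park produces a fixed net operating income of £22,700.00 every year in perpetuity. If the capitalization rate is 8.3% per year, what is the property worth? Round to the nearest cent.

Level perpetuity: PV = C / r = £22,700.00 / 0.083 = £273,493.98

£273493.98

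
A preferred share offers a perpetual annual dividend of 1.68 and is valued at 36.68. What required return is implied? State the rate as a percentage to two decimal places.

P = C/r ⇒ r = C/P = 1.68/36.68 = 0.045802

4.58%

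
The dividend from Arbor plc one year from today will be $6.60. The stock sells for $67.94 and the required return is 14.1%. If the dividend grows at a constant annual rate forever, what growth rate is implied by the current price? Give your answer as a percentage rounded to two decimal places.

P = D₁/(r−g) ⇒ g = r − D₁/P = 0.141 − $6.60/$67.94 = 0.043855

4.39%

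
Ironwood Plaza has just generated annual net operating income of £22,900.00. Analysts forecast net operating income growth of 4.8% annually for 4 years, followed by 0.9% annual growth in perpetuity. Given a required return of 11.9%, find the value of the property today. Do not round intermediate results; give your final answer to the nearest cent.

£239569.57

D_1 = 23999.20000
D_2 = 25151.16160
D_3 = 26358.41736
D_4 = 27623.62139
Terminal value at year 4: TV = D_4×(1+g_2)/(r−g_2) = 27872.23398/0.11 = 253383.94529
P_0 = D_1/(1+r)^1 + D_2/(1+r)^2 + D_3/(1+r)^3 + D_4/(1+r)^4 + TV/(1+r)^4
    = 21447.00626 + 20086.20425 + 18811.74446 + 17618.14852 + 161606.47145 = 239569.57494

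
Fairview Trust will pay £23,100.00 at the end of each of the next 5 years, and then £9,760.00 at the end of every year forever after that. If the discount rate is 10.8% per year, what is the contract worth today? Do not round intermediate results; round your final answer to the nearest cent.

£139922.69

PV of 5-year annuity: £23,100.00 × [1 − (1+0.108)^−5] / 0.108 = 85806.49901
Perpetuity value at year 5: £9,760.00 / 0.108 = 90370.37037
PV of perpetuity: 90370.37037 / (1+0.108)^5 = 54116.19590
Total PV = 85806.49901 + 54116.19590 = 139922.69491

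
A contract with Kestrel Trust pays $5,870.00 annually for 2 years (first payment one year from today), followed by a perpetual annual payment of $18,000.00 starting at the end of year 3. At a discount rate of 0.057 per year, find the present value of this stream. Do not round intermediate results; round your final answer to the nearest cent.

$293456.57

PV of 2-year annuity: $5,870.00 × [1 − (1+0.057)^−2] / 0.057 = 10807.42968
Perpetuity value at year 2: $18,000.00 / 0.057 = 315789.47368
PV of perpetuity: 315789.47368 / (1+0.057)^2 = 282649.14418
Total PV = 10807.42968 + 282649.14418 = 293456.57386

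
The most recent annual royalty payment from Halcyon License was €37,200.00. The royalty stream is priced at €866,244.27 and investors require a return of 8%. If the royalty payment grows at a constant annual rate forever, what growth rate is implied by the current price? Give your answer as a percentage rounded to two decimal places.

3.55%

P = D₀(1+g)/(r−g) ⇒ P(r−g) = D₀(1+g) ⇒ g(P+D₀) = P·r − D₀
g = (P·r − D₀)/(P + D₀) = (€866,244.27×0.08 − €37,200.00) / (€866,244.27 + €37,200.00) = 0.035530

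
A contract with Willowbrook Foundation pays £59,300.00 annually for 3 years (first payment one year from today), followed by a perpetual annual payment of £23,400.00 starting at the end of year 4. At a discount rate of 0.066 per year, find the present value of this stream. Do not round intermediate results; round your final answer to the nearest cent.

PV of 3-year annuity: £59,300.00 × [1 − (1+0.066)^−3] / 0.066 = 156766.29315
Perpetuity value at year 3: £23,400.00 / 0.066 = 354545.45455
PV of perpetuity: 354545.45455 / (1+0.066)^3 = 292684.89367
Total PV = 156766.29315 + 292684.89367 = 449451.18683

£449451.19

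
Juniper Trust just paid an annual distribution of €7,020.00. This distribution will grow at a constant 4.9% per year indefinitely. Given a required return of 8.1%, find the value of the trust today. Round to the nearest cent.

€230124.38

D₁ = D₀ × (1 + g) = €7,020.00 × 1.049 = €7,363.9800
Growing perpetuity: P = D₁ / (r − g) = €7,363.9800 / (0.081 − 0.049) = €230,124.38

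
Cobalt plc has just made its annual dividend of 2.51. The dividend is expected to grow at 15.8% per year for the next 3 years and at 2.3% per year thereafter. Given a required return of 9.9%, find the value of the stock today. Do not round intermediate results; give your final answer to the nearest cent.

47.89

D_1 = 2.90658
D_2 = 3.36582
D_3 = 3.89762
Terminal value at year 3: TV = D_3×(1+g_2)/(r−g_2) = 3.98726/0.076 = 52.46401
P_0 = D_1/(1+r)^1 + D_2/(1+r)^2 + D_3/(1+r)^3 + TV/(1+r)^3
    = 2.64475 + 2.78673 + 2.93634 + 39.52468 = 47.89250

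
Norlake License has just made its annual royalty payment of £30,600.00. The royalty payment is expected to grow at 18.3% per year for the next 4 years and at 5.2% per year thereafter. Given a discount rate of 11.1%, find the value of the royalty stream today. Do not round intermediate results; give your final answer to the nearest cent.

£844961.58

D_1 = 36199.80000
D_2 = 42824.36340
D_3 = 50661.22190
D_4 = 59932.22551
Terminal value at year 4: TV = D_4×(1+g_2)/(r−g_2) = 63048.70124/0.059 = 1068622.05486
P_0 = D_1/(1+r)^1 + D_2/(1+r)^2 + D_3/(1+r)^3 + D_4/(1+r)^4 + TV/(1+r)^4
    = 32583.07831 + 34694.67294 + 36943.11259 + 39337.26570 + 701403.44949 = 844961.57904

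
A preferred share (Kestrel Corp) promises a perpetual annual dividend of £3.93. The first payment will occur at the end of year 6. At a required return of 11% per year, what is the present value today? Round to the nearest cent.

Value at end of year 5: C / r = £3.93 / 0.11 = £35.7273
Discount to today: PV = £35.7273 / (1 + 0.11)^5 = £35.7273 / 1.685058 = £21.20

£21.20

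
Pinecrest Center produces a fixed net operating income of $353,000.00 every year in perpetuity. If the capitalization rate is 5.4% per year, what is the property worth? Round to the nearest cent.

$6537037.04

Level perpetuity: PV = C / r = $353,000.00 / 0.054 = $6,537,037.04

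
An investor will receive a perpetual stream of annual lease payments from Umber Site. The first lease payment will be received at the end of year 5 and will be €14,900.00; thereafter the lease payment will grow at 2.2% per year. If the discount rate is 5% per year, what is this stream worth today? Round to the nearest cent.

€437795.25

Value at end of year 4: C₁ / (r − g) = €14,900.00 / (0.05 − 0.022) = €532,142.8571
Discount to today: PV = €532,142.8571 / (1 + 0.05)^4 = €532,142.8571 / 1.215506 = €437,795.25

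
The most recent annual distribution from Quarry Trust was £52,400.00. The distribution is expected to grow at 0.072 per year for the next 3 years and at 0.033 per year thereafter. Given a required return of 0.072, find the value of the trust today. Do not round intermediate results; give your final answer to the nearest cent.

D_1 = 56172.80000
D_2 = 60217.24160
D_3 = 64552.88300
Terminal value at year 3: TV = D_3×(1+g_2)/(r−g_2) = 66683.12813/0.039 = 1709823.79831
P_0 = D_1/(1+r)^1 + D_2/(1+r)^2 + D_3/(1+r)^3 + TV/(1+r)^3
    = 52400.00000 + 52400.00000 + 52400.00000 + 1387928.20513 = 1545128.20513

£1545128.21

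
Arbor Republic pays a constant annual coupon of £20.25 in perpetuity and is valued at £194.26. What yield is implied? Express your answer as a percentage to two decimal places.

10.42%

P = C/r ⇒ r = C/P = £20.25/£194.26 = 0.104242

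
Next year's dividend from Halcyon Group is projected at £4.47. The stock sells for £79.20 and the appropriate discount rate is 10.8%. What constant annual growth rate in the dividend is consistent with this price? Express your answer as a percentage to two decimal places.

P = D₁/(r−g) ⇒ g = r − D₁/P = 0.108 − £4.47/£79.20 = 0.051561

5.16%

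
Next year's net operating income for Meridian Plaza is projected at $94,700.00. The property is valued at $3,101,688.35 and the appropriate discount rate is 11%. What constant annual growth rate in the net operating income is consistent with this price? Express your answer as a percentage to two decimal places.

P = D₁/(r−g) ⇒ g = r − D₁/P = 0.11 − $94,700.00/$3,101,688.35 = 0.079468

7.95%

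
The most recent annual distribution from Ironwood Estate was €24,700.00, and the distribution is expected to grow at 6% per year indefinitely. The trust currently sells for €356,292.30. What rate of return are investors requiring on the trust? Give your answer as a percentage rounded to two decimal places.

13.35%

D₁ = €24,700.00 × 1.06 = €26,182.0000
P = D₁/(r − g) ⇒ r = D₁/P + g = €26,182.0000/€356,292.30 + 0.06 = 0.073485 + 0.06 = 0.133485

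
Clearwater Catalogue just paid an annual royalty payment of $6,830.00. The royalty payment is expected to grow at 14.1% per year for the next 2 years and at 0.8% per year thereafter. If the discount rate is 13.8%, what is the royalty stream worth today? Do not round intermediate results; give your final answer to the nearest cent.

$66952.42

D_1 = 7793.03000
D_2 = 8891.84723
Terminal value at year 2: TV = D_2×(1+g_2)/(r−g_2) = 8962.98201/0.13 = 68946.01544
P_0 = D_1/(1+r)^1 + D_2/(1+r)^2 + TV/(1+r)^2
    = 6848.00527 + 6866.05801 + 53238.35750 = 66952.42078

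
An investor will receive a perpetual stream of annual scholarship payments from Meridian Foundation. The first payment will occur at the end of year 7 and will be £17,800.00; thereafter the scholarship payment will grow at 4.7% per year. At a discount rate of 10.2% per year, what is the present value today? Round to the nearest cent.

£180703.99

Value at end of year 6: C₁ / (r − g) = £17,800.00 / (0.102 − 0.047) = £323,636.3636
Discount to today: PV = £323,636.3636 / (1 + 0.102)^6 = £323,636.3636 / 1.790975 = £180,703.99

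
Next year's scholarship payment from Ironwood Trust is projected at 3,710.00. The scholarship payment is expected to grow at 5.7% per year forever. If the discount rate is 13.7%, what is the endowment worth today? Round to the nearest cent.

46375.00

Growing perpetuity: P = D₁ / (r − g) = 3,710.0000 / (0.137 − 0.057) = 46,375.00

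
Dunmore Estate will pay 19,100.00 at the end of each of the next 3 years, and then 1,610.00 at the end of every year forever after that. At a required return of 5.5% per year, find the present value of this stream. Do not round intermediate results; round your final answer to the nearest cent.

PV of 3-year annuity: 19,100.00 × [1 − (1+0.055)^−3] / 0.055 = 51530.52753
Perpetuity value at year 3: 1,610.00 / 0.055 = 29272.72727
PV of perpetuity: 29272.72727 / (1+0.055)^3 = 24929.05453
Total PV = 51530.52753 + 24929.05453 = 76459.58206

76459.58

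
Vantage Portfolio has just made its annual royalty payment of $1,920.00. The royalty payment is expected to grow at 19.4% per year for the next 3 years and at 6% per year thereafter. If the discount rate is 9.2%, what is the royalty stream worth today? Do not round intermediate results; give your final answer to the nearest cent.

$90043.11

D_1 = 2292.48000
D_2 = 2737.22112
D_3 = 3268.24202
Terminal value at year 3: TV = D_3×(1+g_2)/(r−g_2) = 3464.33654/0.032 = 108260.51682
P_0 = D_1/(1+r)^1 + D_2/(1+r)^2 + D_3/(1+r)^3 + TV/(1+r)^3
    = 2099.34066 + 2295.43292 + 2509.84149 + 83138.49929 = 90043.11436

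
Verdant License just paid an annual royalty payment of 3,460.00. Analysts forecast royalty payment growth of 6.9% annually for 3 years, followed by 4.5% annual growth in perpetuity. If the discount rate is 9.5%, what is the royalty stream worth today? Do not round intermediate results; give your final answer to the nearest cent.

D_1 = 3698.74000
D_2 = 3953.95306
D_3 = 4226.77582
Terminal value at year 3: TV = D_3×(1+g_2)/(r−g_2) = 4416.98073/0.05 = 88339.61466
P_0 = D_1/(1+r)^1 + D_2/(1+r)^2 + D_3/(1+r)^3 + TV/(1+r)^3
    = 3377.84475 + 3297.64022 + 3219.34008 + 67284.20774 = 77179.03278

77179.03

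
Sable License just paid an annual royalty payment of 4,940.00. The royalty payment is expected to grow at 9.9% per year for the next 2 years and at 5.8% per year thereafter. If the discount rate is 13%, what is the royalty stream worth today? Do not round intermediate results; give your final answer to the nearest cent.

78139.49

D_1 = 5429.06000
D_2 = 5966.53694
Terminal value at year 2: TV = D_2×(1+g_2)/(r−g_2) = 6312.59608/0.072 = 87674.94559
P_0 = D_1/(1+r)^1 + D_2/(1+r)^2 + TV/(1+r)^2
    = 4804.47788 + 4672.67362 + 68662.34285 = 78139.49435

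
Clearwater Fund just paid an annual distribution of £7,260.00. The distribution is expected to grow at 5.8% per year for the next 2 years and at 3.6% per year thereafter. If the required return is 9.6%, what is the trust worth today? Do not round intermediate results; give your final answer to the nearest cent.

£130587.70

D_1 = 7681.08000
D_2 = 8126.58264
Terminal value at year 2: TV = D_2×(1+g_2)/(r−g_2) = 8419.13962/0.06 = 140318.99358
P_0 = D_1/(1+r)^1 + D_2/(1+r)^2 + TV/(1+r)^2
    = 7008.28467 + 6765.29670 + 116814.12301 = 130587.70438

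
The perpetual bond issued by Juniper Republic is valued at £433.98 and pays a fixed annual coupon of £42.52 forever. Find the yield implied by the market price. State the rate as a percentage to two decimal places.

9.80%

P = C/r ⇒ r = C/P = £42.52/£433.98 = 0.097977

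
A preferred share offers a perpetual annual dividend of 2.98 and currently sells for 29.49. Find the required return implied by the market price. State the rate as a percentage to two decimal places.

P = C/r ⇒ r = C/P = 2.98/29.49 = 0.101051

10.11%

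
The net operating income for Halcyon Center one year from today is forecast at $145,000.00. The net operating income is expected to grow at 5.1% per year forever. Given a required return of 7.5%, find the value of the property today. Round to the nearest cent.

Growing perpetuity: P = D₁ / (r − g) = $145,000.0000 / (0.075 − 0.051) = $6,041,666.67

$6041666.67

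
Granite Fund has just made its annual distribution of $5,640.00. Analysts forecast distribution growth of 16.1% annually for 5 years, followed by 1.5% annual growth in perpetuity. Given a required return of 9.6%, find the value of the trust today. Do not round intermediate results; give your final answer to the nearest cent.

D_1 = 6548.04000
D_2 = 7602.27444
D_3 = 8826.24062
D_4 = 10247.26537
D_5 = 11897.07509
Terminal value at year 5: TV = D_5×(1+g_2)/(r−g_2) = 12075.53122/0.081 = 149080.63229
P_0 = D_1/(1+r)^1 + D_2/(1+r)^2 + D_3/(1+r)^3 + D_4/(1+r)^4 + D_5/(1+r)^5 + TV/(1+r)^5
    = 5974.48905 + 6328.81550 + 6704.15584 + 7101.75632 + 7522.93712 + 94268.90344 = 127901.05727

$127901.06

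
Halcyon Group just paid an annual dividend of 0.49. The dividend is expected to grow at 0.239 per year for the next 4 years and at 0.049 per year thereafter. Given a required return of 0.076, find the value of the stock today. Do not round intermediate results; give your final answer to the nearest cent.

D_1 = 0.60711
D_2 = 0.75221
D_3 = 0.93199
D_4 = 1.15473
Terminal value at year 4: TV = D_4×(1+g_2)/(r−g_2) = 1.21131/0.027 = 44.86349
P_0 = D_1/(1+r)^1 + D_2/(1+r)^2 + D_3/(1+r)^3 + D_4/(1+r)^4 + TV/(1+r)^4
    = 0.56423 + 0.64970 + 0.74812 + 0.86145 + 33.46909 = 36.29260

36.29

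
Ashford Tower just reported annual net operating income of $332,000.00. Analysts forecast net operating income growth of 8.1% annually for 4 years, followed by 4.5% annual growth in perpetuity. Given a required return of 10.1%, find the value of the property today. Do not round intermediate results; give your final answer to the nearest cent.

$7026089.89

D_1 = 358892.00000
D_2 = 387962.25200
D_3 = 419387.19441
D_4 = 453357.55716
Terminal value at year 4: TV = D_4×(1+g_2)/(r−g_2) = 473758.64723/0.056 = 8459975.84342
P_0 = D_1/(1+r)^1 + D_2/(1+r)^2 + D_3/(1+r)^3 + D_4/(1+r)^4 + TV/(1+r)^4
    = 325969.11898 + 320047.79075 + 314234.02525 + 308525.86857 + 5757313.08321 = 7026089.88678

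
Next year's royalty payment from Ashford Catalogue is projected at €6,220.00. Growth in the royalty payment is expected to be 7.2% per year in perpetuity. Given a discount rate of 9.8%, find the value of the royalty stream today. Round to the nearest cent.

€239230.77

Growing perpetuity: P = D₁ / (r − g) = €6,220.0000 / (0.098 − 0.072) = €239,230.77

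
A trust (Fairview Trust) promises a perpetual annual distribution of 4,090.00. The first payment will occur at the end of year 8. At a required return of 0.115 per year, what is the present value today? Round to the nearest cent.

Value at end of year 7: C / r = 4,090.00 / 0.115 = 35,565.2174
Discount to today: PV = 35,565.2174 / (1 + 0.115)^7 = 35,565.2174 / 2.142516 = 16,599.74

16599.74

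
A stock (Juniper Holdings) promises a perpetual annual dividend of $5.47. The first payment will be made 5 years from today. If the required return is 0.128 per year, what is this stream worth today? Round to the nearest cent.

$26.40

Value at end of year 4: C / r = $5.47 / 0.128 = $42.7344
Discount to today: PV = $42.7344 / (1 + 0.128)^4 = $42.7344 / 1.618961 = $26.40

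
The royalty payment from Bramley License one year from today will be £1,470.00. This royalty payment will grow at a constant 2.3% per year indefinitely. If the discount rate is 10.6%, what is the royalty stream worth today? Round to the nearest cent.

£17710.84

Growing perpetuity: P = D₁ / (r − g) = £1,470.0000 / (0.106 − 0.023) = £17,710.84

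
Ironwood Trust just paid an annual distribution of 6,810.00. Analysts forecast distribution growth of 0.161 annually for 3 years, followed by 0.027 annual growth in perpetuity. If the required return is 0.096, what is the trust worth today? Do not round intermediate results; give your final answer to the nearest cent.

143435.63

D_1 = 7906.41000
D_2 = 9179.34201
D_3 = 10657.21607
Terminal value at year 3: TV = D_3×(1+g_2)/(r−g_2) = 10944.96091/0.069 = 158622.62185
P_0 = D_1/(1+r)^1 + D_2/(1+r)^2 + D_3/(1+r)^3 + TV/(1+r)^3
    = 7213.87774 + 7641.70808 + 8094.91157 + 120485.13304 = 143435.63042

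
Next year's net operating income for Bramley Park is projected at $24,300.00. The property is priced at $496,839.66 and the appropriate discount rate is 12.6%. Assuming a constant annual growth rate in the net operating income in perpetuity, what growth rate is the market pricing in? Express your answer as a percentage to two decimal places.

7.71%

P = D₁/(r−g) ⇒ g = r − D₁/P = 0.126 − $24,300.00/$496,839.66 = 0.077091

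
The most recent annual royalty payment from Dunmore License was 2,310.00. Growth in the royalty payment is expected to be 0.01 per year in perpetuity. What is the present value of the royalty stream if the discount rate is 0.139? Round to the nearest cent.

18086.05

D₁ = D₀ × (1 + g) = 2,310.00 × 1.01 = 2,333.1000
Growing perpetuity: P = D₁ / (r − g) = 2,333.1000 / (0.139 − 0.01) = 18,086.05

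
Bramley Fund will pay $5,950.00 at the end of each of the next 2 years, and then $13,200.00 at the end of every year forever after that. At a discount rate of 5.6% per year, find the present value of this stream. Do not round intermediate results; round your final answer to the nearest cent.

PV of 2-year annuity: $5,950.00 × [1 − (1+0.056)^−2] / 0.056 = 10970.14176
Perpetuity value at year 2: $13,200.00 / 0.056 = 235714.28571
PV of perpetuity: 235714.28571 / (1+0.056)^2 = 211377.16450
Total PV = 10970.14176 + 211377.16450 = 222347.30626

$222347.31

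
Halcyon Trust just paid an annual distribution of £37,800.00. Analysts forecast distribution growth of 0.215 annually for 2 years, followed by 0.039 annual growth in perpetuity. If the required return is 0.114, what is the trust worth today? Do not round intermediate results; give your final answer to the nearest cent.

D_1 = 45927.00000
D_2 = 55801.30500
Terminal value at year 2: TV = D_2×(1+g_2)/(r−g_2) = 57977.55589/0.075 = 773034.07860
P_0 = D_1/(1+r)^1 + D_2/(1+r)^2 + TV/(1+r)^2
    = 41227.10952 + 44964.93542 + 622914.23872 = 709106.28366

£709106.28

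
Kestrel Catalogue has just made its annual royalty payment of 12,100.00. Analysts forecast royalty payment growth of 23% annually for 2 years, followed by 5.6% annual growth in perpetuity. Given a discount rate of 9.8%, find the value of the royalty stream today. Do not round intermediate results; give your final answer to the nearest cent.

410512.10

D_1 = 14883.00000
D_2 = 18306.09000
Terminal value at year 2: TV = D_2×(1+g_2)/(r−g_2) = 19331.23104/0.042 = 460267.40571
P_0 = D_1/(1+r)^1 + D_2/(1+r)^2 + TV/(1+r)^2
    = 13554.64481 + 15184.16495 + 381773.29016 = 410512.09992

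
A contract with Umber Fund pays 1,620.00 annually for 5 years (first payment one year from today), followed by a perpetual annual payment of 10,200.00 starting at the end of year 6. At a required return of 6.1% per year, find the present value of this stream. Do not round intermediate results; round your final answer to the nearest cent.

PV of 5-year annuity: 1,620.00 × [1 − (1+0.061)^−5] / 0.061 = 6805.50516
Perpetuity value at year 5: 10,200.00 / 0.061 = 167213.11475
PV of perpetuity: 167213.11475 / (1+0.061)^5 = 124363.63780
Total PV = 6805.50516 + 124363.63780 = 131169.14296

131169.14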